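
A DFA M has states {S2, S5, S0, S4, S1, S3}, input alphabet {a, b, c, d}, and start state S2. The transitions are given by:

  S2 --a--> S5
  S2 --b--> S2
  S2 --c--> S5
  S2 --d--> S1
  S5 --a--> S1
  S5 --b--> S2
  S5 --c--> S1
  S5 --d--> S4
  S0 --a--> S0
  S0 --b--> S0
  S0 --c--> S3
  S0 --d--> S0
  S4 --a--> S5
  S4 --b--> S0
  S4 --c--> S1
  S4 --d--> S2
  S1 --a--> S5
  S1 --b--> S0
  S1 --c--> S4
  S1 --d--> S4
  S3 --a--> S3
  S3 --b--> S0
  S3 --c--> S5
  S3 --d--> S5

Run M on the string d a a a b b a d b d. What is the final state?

S0

Trace: S2 -d-> S1 -a-> S5 -a-> S1 -a-> S5 -b-> S2 -b-> S2 -a-> S5 -d-> S4 -b-> S0 -d-> S0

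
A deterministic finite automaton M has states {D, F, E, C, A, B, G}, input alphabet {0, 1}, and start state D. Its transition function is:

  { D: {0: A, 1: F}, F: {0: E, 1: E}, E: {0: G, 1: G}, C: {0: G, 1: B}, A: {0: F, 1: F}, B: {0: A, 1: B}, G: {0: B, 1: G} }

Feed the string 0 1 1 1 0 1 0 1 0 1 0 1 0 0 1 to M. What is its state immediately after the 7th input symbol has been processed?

D → A → F → E → G → B → B → A
After 7 symbols: A.

A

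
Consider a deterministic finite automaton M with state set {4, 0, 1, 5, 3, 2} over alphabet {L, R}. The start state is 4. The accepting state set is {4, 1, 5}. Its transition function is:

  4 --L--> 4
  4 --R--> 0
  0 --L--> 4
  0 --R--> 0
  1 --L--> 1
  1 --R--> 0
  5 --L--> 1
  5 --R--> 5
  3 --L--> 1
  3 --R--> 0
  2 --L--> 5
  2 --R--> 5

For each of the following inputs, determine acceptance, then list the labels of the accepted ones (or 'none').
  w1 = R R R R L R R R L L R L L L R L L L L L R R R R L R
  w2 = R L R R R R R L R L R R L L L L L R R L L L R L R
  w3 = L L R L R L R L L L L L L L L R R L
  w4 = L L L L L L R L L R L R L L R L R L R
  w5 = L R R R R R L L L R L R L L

w1: 4 → 0 → 0 → 0 → 0 → 4 → 0 → 0 → 0 → 4 → 4 → 0 → 4 → 4 → 4 → 0 → 4 → 4 → 4 → 4 → 4 → 0 → 0 → 0 → 0 → 4 → 0  → end 0, rejected
w2: 4 → 0 → 4 → 0 → 0 → 0 → 0 → 0 → 4 → 0 → 4 → 0 → 0 → 4 → 4 → 4 → 4 → 4 → 0 → 0 → 4 → 4 → 4 → 0 → 4 → 0  → end 0, rejected
w3: 4 → 4 → 4 → 0 → 4 → 0 → 4 → 0 → 4 → 4 → 4 → 4 → 4 → 4 → 4 → 4 → 0 → 0 → 4  → end 4, accepted
w4: 4 → 4 → 4 → 4 → 4 → 4 → 4 → 0 → 4 → 4 → 0 → 4 → 0 → 4 → 4 → 0 → 4 → 0 → 4 → 0  → end 0, rejected
w5: 4 → 4 → 0 → 0 → 0 → 0 → 0 → 4 → 4 → 4 → 0 → 4 → 0 → 4 → 4  → end 4, accepted

w3, w5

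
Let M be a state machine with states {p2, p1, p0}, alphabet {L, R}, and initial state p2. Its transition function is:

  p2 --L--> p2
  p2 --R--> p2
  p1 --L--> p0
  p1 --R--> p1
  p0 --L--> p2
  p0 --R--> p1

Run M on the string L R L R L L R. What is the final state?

p2

p2 → p2 → p2 → p2 → p2 → p2 → p2 → p2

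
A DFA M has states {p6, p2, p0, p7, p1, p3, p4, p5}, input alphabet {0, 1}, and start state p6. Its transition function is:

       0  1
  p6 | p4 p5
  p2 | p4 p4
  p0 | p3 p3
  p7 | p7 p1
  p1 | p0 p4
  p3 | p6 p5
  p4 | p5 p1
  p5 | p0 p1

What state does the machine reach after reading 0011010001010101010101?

p5

start at p6
read '0': p6 → p4
read '0': p4 → p5
read '1': p5 → p1
read '1': p1 → p4
read '0': p4 → p5
read '1': p5 → p1
read '0': p1 → p0
read '0': p0 → p3
read '0': p3 → p6
read '1': p6 → p5
read '0': p5 → p0
read '1': p0 → p3
read '0': p3 → p6
read '1': p6 → p5
read '0': p5 → p0
read '1': p0 → p3
read '0': p3 → p6
read '1': p6 → p5
read '0': p5 → p0
read '1': p0 → p3
read '0': p3 → p6
read '1': p6 → p5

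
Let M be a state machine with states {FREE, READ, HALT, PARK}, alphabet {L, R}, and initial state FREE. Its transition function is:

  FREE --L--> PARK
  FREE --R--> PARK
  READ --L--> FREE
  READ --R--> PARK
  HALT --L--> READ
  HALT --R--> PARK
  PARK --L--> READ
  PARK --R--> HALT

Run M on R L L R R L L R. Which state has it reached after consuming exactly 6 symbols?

FREE → PARK → READ → FREE → PARK → HALT → READ
After 6 symbols: READ.

READ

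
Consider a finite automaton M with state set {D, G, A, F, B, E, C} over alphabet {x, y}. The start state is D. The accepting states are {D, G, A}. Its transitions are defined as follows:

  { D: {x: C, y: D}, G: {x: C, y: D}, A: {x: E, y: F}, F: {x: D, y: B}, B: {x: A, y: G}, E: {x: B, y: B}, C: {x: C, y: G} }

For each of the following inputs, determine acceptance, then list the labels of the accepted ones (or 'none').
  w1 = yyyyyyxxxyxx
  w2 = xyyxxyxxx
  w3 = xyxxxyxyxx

w1:
  start at D
  read 'y': D → D
  read 'y': D → D
  read 'y': D → D
  read 'y': D → D
  read 'y': D → D
  read 'y': D → D
  read 'x': D → C
  read 'x': C → C
  read 'x': C → C
  read 'y': C → G
  read 'x': G → C
  read 'x': C → C
  end C, rejected
w2:
  start at D
  read 'x': D → C
  read 'y': C → G
  read 'y': G → D
  read 'x': D → C
  read 'x': C → C
  read 'y': C → G
  read 'x': G → C
  read 'x': C → C
  read 'x': C → C
  end C, rejected
w3:
  start at D
  read 'x': D → C
  read 'y': C → G
  read 'x': G → C
  read 'x': C → C
  read 'x': C → C
  read 'y': C → G
  read 'x': G → C
  read 'y': C → G
  read 'x': G → C
  read 'x': C → C
  end C, rejected

none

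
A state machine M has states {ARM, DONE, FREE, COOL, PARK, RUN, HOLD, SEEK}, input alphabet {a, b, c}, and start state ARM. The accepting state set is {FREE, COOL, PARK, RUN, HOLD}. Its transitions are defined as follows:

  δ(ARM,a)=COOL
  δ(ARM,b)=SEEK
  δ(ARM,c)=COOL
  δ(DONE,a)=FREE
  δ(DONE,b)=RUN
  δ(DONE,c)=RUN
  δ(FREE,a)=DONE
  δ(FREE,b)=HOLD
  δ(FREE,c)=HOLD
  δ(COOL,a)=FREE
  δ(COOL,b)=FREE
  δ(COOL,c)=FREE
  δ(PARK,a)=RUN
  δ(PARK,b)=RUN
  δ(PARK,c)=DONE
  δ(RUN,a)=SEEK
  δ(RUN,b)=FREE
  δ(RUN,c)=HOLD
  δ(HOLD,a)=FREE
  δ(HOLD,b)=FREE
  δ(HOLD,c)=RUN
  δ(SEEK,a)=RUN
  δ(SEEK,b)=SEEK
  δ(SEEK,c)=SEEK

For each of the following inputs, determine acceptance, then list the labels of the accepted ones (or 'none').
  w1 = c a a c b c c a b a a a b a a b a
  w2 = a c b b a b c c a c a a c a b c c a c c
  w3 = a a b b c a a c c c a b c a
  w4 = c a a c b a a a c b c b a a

w1, w3, w4

w1: Trace: ARM -c-> COOL -a-> FREE -a-> DONE -c-> RUN -b-> FREE -c-> HOLD -c-> RUN -a-> SEEK -b-> SEEK -a-> RUN -a-> SEEK -a-> RUN -b-> FREE -a-> DONE -a-> FREE -b-> HOLD -a-> FREE  → end FREE, accepted
w2: Trace: ARM -a-> COOL -c-> FREE -b-> HOLD -b-> FREE -a-> DONE -b-> RUN -c-> HOLD -c-> RUN -a-> SEEK -c-> SEEK -a-> RUN -a-> SEEK -c-> SEEK -a-> RUN -b-> FREE -c-> HOLD -c-> RUN -a-> SEEK -c-> SEEK -c-> SEEK  → end SEEK, rejected
w3: Trace: ARM -a-> COOL -a-> FREE -b-> HOLD -b-> FREE -c-> HOLD -a-> FREE -a-> DONE -c-> RUN -c-> HOLD -c-> RUN -a-> SEEK -b-> SEEK -c-> SEEK -a-> RUN  → end RUN, accepted
w4: Trace: ARM -c-> COOL -a-> FREE -a-> DONE -c-> RUN -b-> FREE -a-> DONE -a-> FREE -a-> DONE -c-> RUN -b-> FREE -c-> HOLD -b-> FREE -a-> DONE -a-> FREE  → end FREE, accepted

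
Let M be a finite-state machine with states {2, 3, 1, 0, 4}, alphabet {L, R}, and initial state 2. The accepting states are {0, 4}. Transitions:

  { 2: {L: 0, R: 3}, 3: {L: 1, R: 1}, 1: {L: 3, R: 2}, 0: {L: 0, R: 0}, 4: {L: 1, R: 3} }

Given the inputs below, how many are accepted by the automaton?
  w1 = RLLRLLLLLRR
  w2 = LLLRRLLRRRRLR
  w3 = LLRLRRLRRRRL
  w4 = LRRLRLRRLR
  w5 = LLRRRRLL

4

w1: 2 → 3 → 1 → 3 → 1 → 3 → 1 → 3 → 1 → 3 → 1 → 2  → end 2, rejected
w2: 2 → 0 → 0 → 0 → 0 → 0 → 0 → 0 → 0 → 0 → 0 → 0 → 0 → 0  → end 0, accepted
w3: 2 → 0 → 0 → 0 → 0 → 0 → 0 → 0 → 0 → 0 → 0 → 0 → 0  → end 0, accepted
w4: 2 → 0 → 0 → 0 → 0 → 0 → 0 → 0 → 0 → 0 → 0  → end 0, accepted
w5: 2 → 0 → 0 → 0 → 0 → 0 → 0 → 0 → 0  → end 0, accepted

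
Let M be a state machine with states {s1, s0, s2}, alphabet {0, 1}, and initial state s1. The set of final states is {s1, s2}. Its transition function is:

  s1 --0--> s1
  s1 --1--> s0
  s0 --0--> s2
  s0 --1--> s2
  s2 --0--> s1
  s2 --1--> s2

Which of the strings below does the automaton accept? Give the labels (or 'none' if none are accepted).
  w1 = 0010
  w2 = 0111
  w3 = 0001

w1:
  start at s1
  read '0': s1 → s1
  read '0': s1 → s1
  read '1': s1 → s0
  read '0': s0 → s2
  end s2, accepted
w2:
  start at s1
  read '0': s1 → s1
  read '1': s1 → s0
  read '1': s0 → s2
  read '1': s2 → s2
  end s2, accepted
w3:
  start at s1
  read '0': s1 → s1
  read '0': s1 → s1
  read '0': s1 → s1
  read '1': s1 → s0
  end s0, rejected

w1, w2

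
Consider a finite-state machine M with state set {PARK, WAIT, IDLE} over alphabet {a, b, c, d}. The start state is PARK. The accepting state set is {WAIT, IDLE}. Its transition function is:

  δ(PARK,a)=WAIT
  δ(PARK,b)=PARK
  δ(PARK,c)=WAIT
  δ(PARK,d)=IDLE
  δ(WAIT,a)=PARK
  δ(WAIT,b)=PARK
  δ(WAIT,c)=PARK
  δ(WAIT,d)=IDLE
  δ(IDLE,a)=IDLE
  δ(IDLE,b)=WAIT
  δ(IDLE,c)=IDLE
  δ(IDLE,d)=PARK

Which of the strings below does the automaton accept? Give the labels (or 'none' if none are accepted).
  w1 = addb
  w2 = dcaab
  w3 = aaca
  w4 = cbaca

w2, w4

w1: Trace: PARK -a-> WAIT -d-> IDLE -d-> PARK -b-> PARK  → end PARK, rejected
w2: Trace: PARK -d-> IDLE -c-> IDLE -a-> IDLE -a-> IDLE -b-> WAIT  → end WAIT, accepted
w3: Trace: PARK -a-> WAIT -a-> PARK -c-> WAIT -a-> PARK  → end PARK, rejected
w4: Trace: PARK -c-> WAIT -b-> PARK -a-> WAIT -c-> PARK -a-> WAIT  → end WAIT, accepted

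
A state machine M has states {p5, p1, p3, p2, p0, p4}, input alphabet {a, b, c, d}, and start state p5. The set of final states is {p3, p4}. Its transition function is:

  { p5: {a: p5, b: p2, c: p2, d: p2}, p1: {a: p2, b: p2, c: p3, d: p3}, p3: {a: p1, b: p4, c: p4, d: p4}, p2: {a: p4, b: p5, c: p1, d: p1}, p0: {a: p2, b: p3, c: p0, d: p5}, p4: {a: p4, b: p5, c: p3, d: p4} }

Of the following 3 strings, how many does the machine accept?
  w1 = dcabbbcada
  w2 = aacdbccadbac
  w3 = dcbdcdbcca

w1:
  start at p5
  read 'd': p5 → p2
  read 'c': p2 → p1
  read 'a': p1 → p2
  read 'b': p2 → p5
  read 'b': p5 → p2
  read 'b': p2 → p5
  read 'c': p5 → p2
  read 'a': p2 → p4
  read 'd': p4 → p4
  read 'a': p4 → p4
  end p4, accepted
w2:
  start at p5
  read 'a': p5 → p5
  read 'a': p5 → p5
  read 'c': p5 → p2
  read 'd': p2 → p1
  read 'b': p1 → p2
  read 'c': p2 → p1
  read 'c': p1 → p3
  read 'a': p3 → p1
  read 'd': p1 → p3
  read 'b': p3 → p4
  read 'a': p4 → p4
  read 'c': p4 → p3
  end p3, accepted
w3:
  start at p5
  read 'd': p5 → p2
  read 'c': p2 → p1
  read 'b': p1 → p2
  read 'd': p2 → p1
  read 'c': p1 → p3
  read 'd': p3 → p4
  read 'b': p4 → p5
  read 'c': p5 → p2
  read 'c': p2 → p1
  read 'a': p1 → p2
  end p2, rejected

2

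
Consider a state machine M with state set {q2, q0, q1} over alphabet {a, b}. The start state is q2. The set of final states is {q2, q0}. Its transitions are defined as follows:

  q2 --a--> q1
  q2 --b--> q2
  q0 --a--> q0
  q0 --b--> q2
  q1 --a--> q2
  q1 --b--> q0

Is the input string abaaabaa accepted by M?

start at q2
read 'a': q2 → q1
read 'b': q1 → q0
read 'a': q0 → q0
read 'a': q0 → q0
read 'a': q0 → q0
read 'b': q0 → q2
read 'a': q2 → q1
read 'a': q1 → q2
End state q2 is accepting.

Yes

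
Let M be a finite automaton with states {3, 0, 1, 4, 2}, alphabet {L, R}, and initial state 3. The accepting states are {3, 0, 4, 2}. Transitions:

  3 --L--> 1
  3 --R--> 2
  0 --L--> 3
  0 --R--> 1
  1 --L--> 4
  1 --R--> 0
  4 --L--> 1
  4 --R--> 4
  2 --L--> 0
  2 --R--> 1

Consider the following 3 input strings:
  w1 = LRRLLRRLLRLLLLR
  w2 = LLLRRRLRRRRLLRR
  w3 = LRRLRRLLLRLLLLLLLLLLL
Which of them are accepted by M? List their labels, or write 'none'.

w1, w3

w1:
  start at 3
  read 'L': 3 → 1
  read 'R': 1 → 0
  read 'R': 0 → 1
  read 'L': 1 → 4
  read 'L': 4 → 1
  read 'R': 1 → 0
  read 'R': 0 → 1
  read 'L': 1 → 4
  read 'L': 4 → 1
  read 'R': 1 → 0
  read 'L': 0 → 3
  read 'L': 3 → 1
  read 'L': 1 → 4
  read 'L': 4 → 1
  read 'R': 1 → 0
  end 0, accepted
w2:
  start at 3
  read 'L': 3 → 1
  read 'L': 1 → 4
  read 'L': 4 → 1
  read 'R': 1 → 0
  read 'R': 0 → 1
  read 'R': 1 → 0
  read 'L': 0 → 3
  read 'R': 3 → 2
  read 'R': 2 → 1
  read 'R': 1 → 0
  read 'R': 0 → 1
  read 'L': 1 → 4
  read 'L': 4 → 1
  read 'R': 1 → 0
  read 'R': 0 → 1
  end 1, rejected
w3:
  start at 3
  read 'L': 3 → 1
  read 'R': 1 → 0
  read 'R': 0 → 1
  read 'L': 1 → 4
  read 'R': 4 → 4
  read 'R': 4 → 4
  read 'L': 4 → 1
  read 'L': 1 → 4
  read 'L': 4 → 1
  read 'R': 1 → 0
  read 'L': 0 → 3
  read 'L': 3 → 1
  read 'L': 1 → 4
  read 'L': 4 → 1
  read 'L': 1 → 4
  read 'L': 4 → 1
  read 'L': 1 → 4
  read 'L': 4 → 1
  read 'L': 1 → 4
  read 'L': 4 → 1
  read 'L': 1 → 4
  end 4, accepted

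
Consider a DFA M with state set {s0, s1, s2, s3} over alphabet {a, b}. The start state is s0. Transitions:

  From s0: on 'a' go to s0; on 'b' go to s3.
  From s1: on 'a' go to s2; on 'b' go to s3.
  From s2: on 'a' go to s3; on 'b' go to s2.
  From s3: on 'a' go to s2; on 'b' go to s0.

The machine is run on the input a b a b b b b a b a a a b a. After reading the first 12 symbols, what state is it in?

s0

start at s0
read 'a': s0 → s0
read 'b': s0 → s3
read 'a': s3 → s2
read 'b': s2 → s2
read 'b': s2 → s2
read 'b': s2 → s2
read 'b': s2 → s2
read 'a': s2 → s3
read 'b': s3 → s0
read 'a': s0 → s0
read 'a': s0 → s0
read 'a': s0 → s0
After 12 symbols: s0.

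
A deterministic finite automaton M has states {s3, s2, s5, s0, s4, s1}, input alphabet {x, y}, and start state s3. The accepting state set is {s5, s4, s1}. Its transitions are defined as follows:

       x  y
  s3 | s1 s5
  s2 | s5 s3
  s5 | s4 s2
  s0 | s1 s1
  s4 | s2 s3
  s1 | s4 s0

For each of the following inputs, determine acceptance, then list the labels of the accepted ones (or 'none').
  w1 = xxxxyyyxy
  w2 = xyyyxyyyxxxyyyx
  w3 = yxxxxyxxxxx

w2, w3

w1: s3 → s1 → s4 → s2 → s5 → s2 → s3 → s5 → s4 → s3  → end s3, rejected
w2: s3 → s1 → s0 → s1 → s0 → s1 → s0 → s1 → s0 → s1 → s4 → s2 → s3 → s5 → s2 → s5  → end s5, accepted
w3: s3 → s5 → s4 → s2 → s5 → s4 → s3 → s1 → s4 → s2 → s5 → s4  → end s4, accepted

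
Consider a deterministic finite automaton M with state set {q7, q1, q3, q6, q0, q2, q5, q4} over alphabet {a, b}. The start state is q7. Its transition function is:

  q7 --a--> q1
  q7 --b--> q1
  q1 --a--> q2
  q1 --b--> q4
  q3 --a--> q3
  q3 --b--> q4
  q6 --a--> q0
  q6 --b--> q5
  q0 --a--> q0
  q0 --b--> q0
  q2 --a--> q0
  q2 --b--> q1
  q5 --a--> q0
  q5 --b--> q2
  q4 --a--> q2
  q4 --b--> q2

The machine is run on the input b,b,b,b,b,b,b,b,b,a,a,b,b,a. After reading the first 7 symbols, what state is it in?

Trace: q7 -b-> q1 -b-> q4 -b-> q2 -b-> q1 -b-> q4 -b-> q2 -b-> q1
After 7 symbols: q1.

q1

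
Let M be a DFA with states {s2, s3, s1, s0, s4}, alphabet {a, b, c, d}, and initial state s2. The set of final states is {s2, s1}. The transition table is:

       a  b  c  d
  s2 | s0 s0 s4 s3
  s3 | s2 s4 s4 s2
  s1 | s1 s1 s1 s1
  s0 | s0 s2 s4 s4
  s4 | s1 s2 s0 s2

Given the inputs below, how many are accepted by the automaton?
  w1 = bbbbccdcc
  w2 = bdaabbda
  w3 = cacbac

w1:
  start at s2
  read 'b': s2 → s0
  read 'b': s0 → s2
  read 'b': s2 → s0
  read 'b': s0 → s2
  read 'c': s2 → s4
  read 'c': s4 → s0
  read 'd': s0 → s4
  read 'c': s4 → s0
  read 'c': s0 → s4
  end s4, rejected
w2:
  start at s2
  read 'b': s2 → s0
  read 'd': s0 → s4
  read 'a': s4 → s1
  read 'a': s1 → s1
  read 'b': s1 → s1
  read 'b': s1 → s1
  read 'd': s1 → s1
  read 'a': s1 → s1
  end s1, accepted
w3:
  start at s2
  read 'c': s2 → s4
  read 'a': s4 → s1
  read 'c': s1 → s1
  read 'b': s1 → s1
  read 'a': s1 → s1
  read 'c': s1 → s1
  end s1, accepted

2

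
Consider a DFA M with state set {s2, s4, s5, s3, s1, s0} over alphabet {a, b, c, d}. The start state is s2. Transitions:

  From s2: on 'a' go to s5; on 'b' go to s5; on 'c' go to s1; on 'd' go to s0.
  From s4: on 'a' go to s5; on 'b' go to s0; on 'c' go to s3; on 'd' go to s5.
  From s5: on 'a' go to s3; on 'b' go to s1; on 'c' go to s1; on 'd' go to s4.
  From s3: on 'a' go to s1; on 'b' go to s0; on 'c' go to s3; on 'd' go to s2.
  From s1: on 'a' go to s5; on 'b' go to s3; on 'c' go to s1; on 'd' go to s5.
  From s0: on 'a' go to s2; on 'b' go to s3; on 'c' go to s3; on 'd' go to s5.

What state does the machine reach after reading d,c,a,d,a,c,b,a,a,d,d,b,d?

s5

Trace: s2 -d-> s0 -c-> s3 -a-> s1 -d-> s5 -a-> s3 -c-> s3 -b-> s0 -a-> s2 -a-> s5 -d-> s4 -d-> s5 -b-> s1 -d-> s5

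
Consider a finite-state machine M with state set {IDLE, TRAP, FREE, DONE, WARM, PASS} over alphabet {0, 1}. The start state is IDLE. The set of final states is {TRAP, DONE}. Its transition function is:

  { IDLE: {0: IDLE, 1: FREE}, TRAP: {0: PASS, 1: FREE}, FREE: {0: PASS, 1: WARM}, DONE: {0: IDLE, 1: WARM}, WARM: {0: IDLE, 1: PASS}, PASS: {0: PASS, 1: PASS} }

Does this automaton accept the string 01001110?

IDLE → IDLE → FREE → PASS → PASS → PASS → PASS → PASS → PASS
End state PASS is not accepting.

No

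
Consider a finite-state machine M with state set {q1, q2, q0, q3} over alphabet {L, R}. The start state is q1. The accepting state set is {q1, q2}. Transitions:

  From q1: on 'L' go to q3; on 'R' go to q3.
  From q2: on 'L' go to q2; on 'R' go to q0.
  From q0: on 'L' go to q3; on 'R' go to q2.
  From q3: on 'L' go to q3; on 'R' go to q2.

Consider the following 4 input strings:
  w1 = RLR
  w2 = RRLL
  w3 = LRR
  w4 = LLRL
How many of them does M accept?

3

w1: Trace: q1 -R-> q3 -L-> q3 -R-> q2  → end q2, accepted
w2: Trace: q1 -R-> q3 -R-> q2 -L-> q2 -L-> q2  → end q2, accepted
w3: Trace: q1 -L-> q3 -R-> q2 -R-> q0  → end q0, rejected
w4: Trace: q1 -L-> q3 -L-> q3 -R-> q2 -L-> q2  → end q2, accepted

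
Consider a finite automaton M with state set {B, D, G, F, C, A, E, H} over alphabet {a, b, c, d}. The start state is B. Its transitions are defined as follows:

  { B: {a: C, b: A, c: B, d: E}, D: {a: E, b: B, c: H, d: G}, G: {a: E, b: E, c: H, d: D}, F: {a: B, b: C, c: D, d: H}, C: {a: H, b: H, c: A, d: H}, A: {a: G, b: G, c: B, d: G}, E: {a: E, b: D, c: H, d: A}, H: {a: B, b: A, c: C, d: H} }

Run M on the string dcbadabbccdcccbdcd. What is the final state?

Trace: B -d-> E -c-> H -b-> A -a-> G -d-> D -a-> E -b-> D -b-> B -c-> B -c-> B -d-> E -c-> H -c-> C -c-> A -b-> G -d-> D -c-> H -d-> H

H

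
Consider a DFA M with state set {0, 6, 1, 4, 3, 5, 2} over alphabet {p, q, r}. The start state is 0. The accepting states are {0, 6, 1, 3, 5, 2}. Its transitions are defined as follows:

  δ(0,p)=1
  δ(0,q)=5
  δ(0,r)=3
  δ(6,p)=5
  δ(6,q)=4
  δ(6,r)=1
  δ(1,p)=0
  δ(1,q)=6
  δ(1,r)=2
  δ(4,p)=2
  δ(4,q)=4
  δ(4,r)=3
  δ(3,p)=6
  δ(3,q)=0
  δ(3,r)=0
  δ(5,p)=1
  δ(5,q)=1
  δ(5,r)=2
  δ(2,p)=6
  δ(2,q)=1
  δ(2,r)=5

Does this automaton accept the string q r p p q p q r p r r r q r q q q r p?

Yes

0 → 5 → 2 → 6 → 5 → 1 → 0 → 5 → 2 → 6 → 1 → 2 → 5 → 1 → 2 → 1 → 6 → 4 → 3 → 6
End state 6 is accepting.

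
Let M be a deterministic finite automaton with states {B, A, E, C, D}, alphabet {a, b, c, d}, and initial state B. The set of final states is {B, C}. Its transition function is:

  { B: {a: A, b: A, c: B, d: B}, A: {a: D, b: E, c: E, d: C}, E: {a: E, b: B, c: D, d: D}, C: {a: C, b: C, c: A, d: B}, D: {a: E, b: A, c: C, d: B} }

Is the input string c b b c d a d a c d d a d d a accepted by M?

Trace: B -c-> B -b-> A -b-> E -c-> D -d-> B -a-> A -d-> C -a-> C -c-> A -d-> C -d-> B -a-> A -d-> C -d-> B -a-> A
End state A is not accepting.

No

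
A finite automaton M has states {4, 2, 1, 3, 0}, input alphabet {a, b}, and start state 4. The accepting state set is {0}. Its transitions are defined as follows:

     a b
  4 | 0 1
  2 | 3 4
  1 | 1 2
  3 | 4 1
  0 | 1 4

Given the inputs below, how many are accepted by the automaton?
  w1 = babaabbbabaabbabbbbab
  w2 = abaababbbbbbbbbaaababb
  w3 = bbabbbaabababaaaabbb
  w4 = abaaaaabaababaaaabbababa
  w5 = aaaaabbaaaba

1

w1:
  start at 4
  read 'b': 4 → 1
  read 'a': 1 → 1
  read 'b': 1 → 2
  read 'a': 2 → 3
  read 'a': 3 → 4
  read 'b': 4 → 1
  read 'b': 1 → 2
  read 'b': 2 → 4
  read 'a': 4 → 0
  read 'b': 0 → 4
  read 'a': 4 → 0
  read 'a': 0 → 1
  read 'b': 1 → 2
  read 'b': 2 → 4
  read 'a': 4 → 0
  read 'b': 0 → 4
  read 'b': 4 → 1
  read 'b': 1 → 2
  read 'b': 2 → 4
  read 'a': 4 → 0
  read 'b': 0 → 4
  end 4, rejected
w2:
  start at 4
  read 'a': 4 → 0
  read 'b': 0 → 4
  read 'a': 4 → 0
  read 'a': 0 → 1
  read 'b': 1 → 2
  read 'a': 2 → 3
  read 'b': 3 → 1
  read 'b': 1 → 2
  read 'b': 2 → 4
  read 'b': 4 → 1
  read 'b': 1 → 2
  read 'b': 2 → 4
  read 'b': 4 → 1
  read 'b': 1 → 2
  read 'b': 2 → 4
  read 'a': 4 → 0
  read 'a': 0 → 1
  read 'a': 1 → 1
  read 'b': 1 → 2
  read 'a': 2 → 3
  read 'b': 3 → 1
  read 'b': 1 → 2
  end 2, rejected
w3:
  start at 4
  read 'b': 4 → 1
  read 'b': 1 → 2
  read 'a': 2 → 3
  read 'b': 3 → 1
  read 'b': 1 → 2
  read 'b': 2 → 4
  read 'a': 4 → 0
  read 'a': 0 → 1
  read 'b': 1 → 2
  read 'a': 2 → 3
  read 'b': 3 → 1
  read 'a': 1 → 1
  read 'b': 1 → 2
  read 'a': 2 → 3
  read 'a': 3 → 4
  read 'a': 4 → 0
  read 'a': 0 → 1
  read 'b': 1 → 2
  read 'b': 2 → 4
  read 'b': 4 → 1
  end 1, rejected
w4:
  start at 4
  read 'a': 4 → 0
  read 'b': 0 → 4
  read 'a': 4 → 0
  read 'a': 0 → 1
  read 'a': 1 → 1
  read 'a': 1 → 1
  read 'a': 1 → 1
  read 'b': 1 → 2
  read 'a': 2 → 3
  read 'a': 3 → 4
  read 'b': 4 → 1
  read 'a': 1 → 1
  read 'b': 1 → 2
  read 'a': 2 → 3
  read 'a': 3 → 4
  read 'a': 4 → 0
  read 'a': 0 → 1
  read 'b': 1 → 2
  read 'b': 2 → 4
  read 'a': 4 → 0
  read 'b': 0 → 4
  read 'a': 4 → 0
  read 'b': 0 → 4
  read 'a': 4 → 0
  end 0, accepted
w5:
  start at 4
  read 'a': 4 → 0
  read 'a': 0 → 1
  read 'a': 1 → 1
  read 'a': 1 → 1
  read 'a': 1 → 1
  read 'b': 1 → 2
  read 'b': 2 → 4
  read 'a': 4 → 0
  read 'a': 0 → 1
  read 'a': 1 → 1
  read 'b': 1 → 2
  read 'a': 2 → 3
  end 3, rejected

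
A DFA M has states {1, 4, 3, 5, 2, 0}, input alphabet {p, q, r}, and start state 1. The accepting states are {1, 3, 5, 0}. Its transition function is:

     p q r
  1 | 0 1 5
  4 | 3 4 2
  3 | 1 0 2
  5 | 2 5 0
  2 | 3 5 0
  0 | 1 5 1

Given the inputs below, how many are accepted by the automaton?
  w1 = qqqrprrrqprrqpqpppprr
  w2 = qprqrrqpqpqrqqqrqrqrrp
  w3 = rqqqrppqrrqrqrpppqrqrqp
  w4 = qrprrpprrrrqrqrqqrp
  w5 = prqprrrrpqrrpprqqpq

w1: 1 → 1 → 1 → 1 → 5 → 2 → 0 → 1 → 5 → 5 → 2 → 0 → 1 → 1 → 0 → 5 → 2 → 3 → 1 → 0 → 1 → 5  → end 5, accepted
w2: 1 → 1 → 0 → 1 → 1 → 5 → 0 → 5 → 2 → 5 → 2 → 5 → 0 → 5 → 5 → 5 → 0 → 5 → 0 → 5 → 0 → 1 → 0  → end 0, accepted
w3: 1 → 5 → 5 → 5 → 5 → 0 → 1 → 0 → 5 → 0 → 1 → 1 → 5 → 5 → 0 → 1 → 0 → 1 → 1 → 5 → 5 → 0 → 5 → 2  → end 2, rejected
w4: 1 → 1 → 5 → 2 → 0 → 1 → 0 → 1 → 5 → 0 → 1 → 5 → 5 → 0 → 5 → 0 → 5 → 5 → 0 → 1  → end 1, accepted
w5: 1 → 0 → 1 → 1 → 0 → 1 → 5 → 0 → 1 → 0 → 5 → 0 → 1 → 0 → 1 → 5 → 5 → 5 → 2 → 5  → end 5, accepted

4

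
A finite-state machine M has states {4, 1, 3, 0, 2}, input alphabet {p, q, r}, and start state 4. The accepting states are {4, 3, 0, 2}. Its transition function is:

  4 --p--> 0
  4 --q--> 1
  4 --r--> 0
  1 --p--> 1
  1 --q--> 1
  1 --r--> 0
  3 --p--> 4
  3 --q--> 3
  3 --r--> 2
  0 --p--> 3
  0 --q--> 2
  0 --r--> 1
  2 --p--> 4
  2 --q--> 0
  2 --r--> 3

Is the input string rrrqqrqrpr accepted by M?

Yes

start at 4
read 'r': 4 → 0
read 'r': 0 → 1
read 'r': 1 → 0
read 'q': 0 → 2
read 'q': 2 → 0
read 'r': 0 → 1
read 'q': 1 → 1
read 'r': 1 → 0
read 'p': 0 → 3
read 'r': 3 → 2
End state 2 is accepting.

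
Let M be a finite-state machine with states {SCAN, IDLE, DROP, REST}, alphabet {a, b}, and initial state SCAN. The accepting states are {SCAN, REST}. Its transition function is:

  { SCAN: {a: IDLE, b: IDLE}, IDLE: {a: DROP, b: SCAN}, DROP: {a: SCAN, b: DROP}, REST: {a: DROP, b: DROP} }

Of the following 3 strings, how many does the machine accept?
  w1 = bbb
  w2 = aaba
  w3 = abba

w1: Trace: SCAN -b-> IDLE -b-> SCAN -b-> IDLE  → end IDLE, rejected
w2: Trace: SCAN -a-> IDLE -a-> DROP -b-> DROP -a-> SCAN  → end SCAN, accepted
w3: Trace: SCAN -a-> IDLE -b-> SCAN -b-> IDLE -a-> DROP  → end DROP, rejected

1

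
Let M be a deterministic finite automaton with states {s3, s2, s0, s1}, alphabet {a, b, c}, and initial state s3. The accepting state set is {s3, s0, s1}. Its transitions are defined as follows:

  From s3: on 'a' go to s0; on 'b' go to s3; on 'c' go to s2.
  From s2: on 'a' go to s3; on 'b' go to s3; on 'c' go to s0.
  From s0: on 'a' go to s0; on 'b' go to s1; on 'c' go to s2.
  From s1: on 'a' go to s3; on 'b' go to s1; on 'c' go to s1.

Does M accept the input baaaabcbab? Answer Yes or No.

Yes

start at s3
read 'b': s3 → s3
read 'a': s3 → s0
read 'a': s0 → s0
read 'a': s0 → s0
read 'a': s0 → s0
read 'b': s0 → s1
read 'c': s1 → s1
read 'b': s1 → s1
read 'a': s1 → s3
read 'b': s3 → s3
End state s3 is accepting.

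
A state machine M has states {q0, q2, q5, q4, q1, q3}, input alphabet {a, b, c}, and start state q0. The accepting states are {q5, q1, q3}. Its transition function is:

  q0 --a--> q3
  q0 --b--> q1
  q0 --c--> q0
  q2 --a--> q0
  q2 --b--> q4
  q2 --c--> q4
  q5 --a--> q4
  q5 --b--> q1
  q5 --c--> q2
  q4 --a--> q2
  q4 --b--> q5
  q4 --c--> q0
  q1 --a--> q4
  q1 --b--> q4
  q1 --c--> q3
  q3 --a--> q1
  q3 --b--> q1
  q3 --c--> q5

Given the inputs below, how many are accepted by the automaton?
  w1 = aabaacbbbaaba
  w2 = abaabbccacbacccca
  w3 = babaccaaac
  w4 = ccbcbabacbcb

2

w1: q0 → q3 → q1 → q4 → q2 → q0 → q0 → q1 → q4 → q5 → q4 → q2 → q4 → q2  → end q2, rejected
w2: q0 → q3 → q1 → q4 → q2 → q4 → q5 → q2 → q4 → q2 → q4 → q5 → q4 → q0 → q0 → q0 → q0 → q3  → end q3, accepted
w3: q0 → q1 → q4 → q5 → q4 → q0 → q0 → q3 → q1 → q4 → q0  → end q0, rejected
w4: q0 → q0 → q0 → q1 → q3 → q1 → q4 → q5 → q4 → q0 → q1 → q3 → q1  → end q1, accepted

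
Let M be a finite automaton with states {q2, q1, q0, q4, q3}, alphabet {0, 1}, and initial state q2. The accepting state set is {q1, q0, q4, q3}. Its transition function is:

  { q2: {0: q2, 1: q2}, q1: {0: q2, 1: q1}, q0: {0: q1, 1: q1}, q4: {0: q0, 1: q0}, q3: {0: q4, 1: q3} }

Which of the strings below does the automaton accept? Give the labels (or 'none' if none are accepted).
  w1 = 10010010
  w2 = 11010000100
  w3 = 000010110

none

w1: Trace: q2 -1-> q2 -0-> q2 -0-> q2 -1-> q2 -0-> q2 -0-> q2 -1-> q2 -0-> q2  → end q2, rejected
w2: Trace: q2 -1-> q2 -1-> q2 -0-> q2 -1-> q2 -0-> q2 -0-> q2 -0-> q2 -0-> q2 -1-> q2 -0-> q2 -0-> q2  → end q2, rejected
w3: Trace: q2 -0-> q2 -0-> q2 -0-> q2 -0-> q2 -1-> q2 -0-> q2 -1-> q2 -1-> q2 -0-> q2  → end q2, rejected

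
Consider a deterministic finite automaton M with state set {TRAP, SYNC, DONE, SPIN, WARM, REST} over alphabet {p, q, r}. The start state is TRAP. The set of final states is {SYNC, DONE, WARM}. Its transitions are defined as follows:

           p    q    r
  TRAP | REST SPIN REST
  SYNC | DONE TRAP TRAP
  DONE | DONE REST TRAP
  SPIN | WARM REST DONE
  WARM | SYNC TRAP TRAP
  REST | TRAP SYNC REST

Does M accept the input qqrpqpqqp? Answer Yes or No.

TRAP → SPIN → REST → REST → TRAP → SPIN → WARM → TRAP → SPIN → WARM
End state WARM is accepting.

Yes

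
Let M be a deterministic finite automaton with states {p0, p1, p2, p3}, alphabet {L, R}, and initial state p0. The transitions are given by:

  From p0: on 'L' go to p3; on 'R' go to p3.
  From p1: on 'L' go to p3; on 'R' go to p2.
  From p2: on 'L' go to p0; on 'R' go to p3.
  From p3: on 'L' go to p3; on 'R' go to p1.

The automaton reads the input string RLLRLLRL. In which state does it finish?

start at p0
read 'R': p0 → p3
read 'L': p3 → p3
read 'L': p3 → p3
read 'R': p3 → p1
read 'L': p1 → p3
read 'L': p3 → p3
read 'R': p3 → p1
read 'L': p1 → p3

p3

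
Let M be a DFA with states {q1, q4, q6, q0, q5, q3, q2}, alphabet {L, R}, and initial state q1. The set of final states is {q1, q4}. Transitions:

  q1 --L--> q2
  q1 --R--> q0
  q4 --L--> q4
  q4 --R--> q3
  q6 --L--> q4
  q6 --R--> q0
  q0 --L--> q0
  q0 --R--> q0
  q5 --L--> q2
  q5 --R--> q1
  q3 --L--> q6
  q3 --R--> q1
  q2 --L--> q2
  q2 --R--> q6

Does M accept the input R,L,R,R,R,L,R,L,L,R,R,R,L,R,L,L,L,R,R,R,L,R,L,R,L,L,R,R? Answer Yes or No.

No

q1 → q0 → q0 → q0 → q0 → q0 → q0 → q0 → q0 → q0 → q0 → q0 → q0 → q0 → q0 → q0 → q0 → q0 → q0 → q0 → q0 → q0 → q0 → q0 → q0 → q0 → q0 → q0 → q0
End state q0 is not accepting.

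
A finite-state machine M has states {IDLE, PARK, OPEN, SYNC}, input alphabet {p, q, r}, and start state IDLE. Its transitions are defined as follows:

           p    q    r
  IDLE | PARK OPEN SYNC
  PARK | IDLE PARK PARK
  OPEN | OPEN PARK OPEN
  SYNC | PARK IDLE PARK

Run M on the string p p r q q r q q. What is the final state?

IDLE → PARK → IDLE → SYNC → IDLE → OPEN → OPEN → PARK → PARK

PARK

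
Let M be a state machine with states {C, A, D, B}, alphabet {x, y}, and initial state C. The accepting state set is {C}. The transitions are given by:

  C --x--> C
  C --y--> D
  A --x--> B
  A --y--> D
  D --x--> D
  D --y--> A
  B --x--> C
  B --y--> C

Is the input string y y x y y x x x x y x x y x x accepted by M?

start at C
read 'y': C → D
read 'y': D → A
read 'x': A → B
read 'y': B → C
read 'y': C → D
read 'x': D → D
read 'x': D → D
read 'x': D → D
read 'x': D → D
read 'y': D → A
read 'x': A → B
read 'x': B → C
read 'y': C → D
read 'x': D → D
read 'x': D → D
End state D is not accepting.

No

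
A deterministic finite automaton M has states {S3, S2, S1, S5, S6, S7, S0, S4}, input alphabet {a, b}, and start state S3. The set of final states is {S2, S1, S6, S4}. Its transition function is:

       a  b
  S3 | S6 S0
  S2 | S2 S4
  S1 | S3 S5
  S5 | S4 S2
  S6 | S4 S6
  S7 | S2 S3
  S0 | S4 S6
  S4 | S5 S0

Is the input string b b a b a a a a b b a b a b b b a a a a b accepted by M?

S3 → S0 → S6 → S4 → S0 → S4 → S5 → S4 → S5 → S2 → S4 → S5 → S2 → S2 → S4 → S0 → S6 → S4 → S5 → S4 → S5 → S2
End state S2 is accepting.

Yes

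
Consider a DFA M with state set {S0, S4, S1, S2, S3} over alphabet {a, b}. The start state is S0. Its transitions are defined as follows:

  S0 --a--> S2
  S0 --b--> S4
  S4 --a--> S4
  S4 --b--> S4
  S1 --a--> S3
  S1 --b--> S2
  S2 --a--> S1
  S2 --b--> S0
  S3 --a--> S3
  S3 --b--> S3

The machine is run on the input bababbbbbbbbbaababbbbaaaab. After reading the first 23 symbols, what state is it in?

S4

Trace: S0 -b-> S4 -a-> S4 -b-> S4 -a-> S4 -b-> S4 -b-> S4 -b-> S4 -b-> S4 -b-> S4 -b-> S4 -b-> S4 -b-> S4 -b-> S4 -a-> S4 -a-> S4 -b-> S4 -a-> S4 -b-> S4 -b-> S4 -b-> S4 -b-> S4 -a-> S4 -a-> S4
After 23 symbols: S4.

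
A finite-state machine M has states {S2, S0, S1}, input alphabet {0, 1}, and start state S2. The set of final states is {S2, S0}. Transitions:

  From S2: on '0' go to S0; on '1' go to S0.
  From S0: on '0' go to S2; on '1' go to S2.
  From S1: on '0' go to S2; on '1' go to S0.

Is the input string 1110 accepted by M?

Yes

Trace: S2 -1-> S0 -1-> S2 -1-> S0 -0-> S2
End state S2 is accepting.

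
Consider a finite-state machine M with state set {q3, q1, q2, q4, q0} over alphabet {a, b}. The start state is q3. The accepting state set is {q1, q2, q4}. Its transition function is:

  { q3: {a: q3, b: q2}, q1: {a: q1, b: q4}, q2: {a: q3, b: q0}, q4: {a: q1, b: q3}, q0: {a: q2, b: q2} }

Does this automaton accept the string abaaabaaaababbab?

q3 → q3 → q2 → q3 → q3 → q3 → q2 → q3 → q3 → q3 → q3 → q2 → q3 → q2 → q0 → q2 → q0
End state q0 is not accepting.

No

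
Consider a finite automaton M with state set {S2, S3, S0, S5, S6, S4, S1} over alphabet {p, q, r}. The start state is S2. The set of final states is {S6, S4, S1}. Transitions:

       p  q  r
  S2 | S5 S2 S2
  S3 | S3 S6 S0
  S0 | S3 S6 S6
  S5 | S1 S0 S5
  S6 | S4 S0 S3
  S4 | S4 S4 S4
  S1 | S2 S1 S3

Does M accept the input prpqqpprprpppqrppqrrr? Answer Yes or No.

Yes

S2 → S5 → S5 → S1 → S1 → S1 → S2 → S5 → S5 → S1 → S3 → S3 → S3 → S3 → S6 → S3 → S3 → S3 → S6 → S3 → S0 → S6
End state S6 is accepting.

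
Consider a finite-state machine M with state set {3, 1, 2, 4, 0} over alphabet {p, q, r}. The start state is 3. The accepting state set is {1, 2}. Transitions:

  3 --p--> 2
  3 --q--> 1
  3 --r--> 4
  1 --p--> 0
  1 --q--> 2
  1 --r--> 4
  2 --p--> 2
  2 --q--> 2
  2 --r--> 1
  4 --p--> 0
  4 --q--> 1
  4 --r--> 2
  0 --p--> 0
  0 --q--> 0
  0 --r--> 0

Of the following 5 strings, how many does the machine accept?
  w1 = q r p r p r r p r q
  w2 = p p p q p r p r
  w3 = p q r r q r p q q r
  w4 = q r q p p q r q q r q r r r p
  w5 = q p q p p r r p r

w1:
  start at 3
  read 'q': 3 → 1
  read 'r': 1 → 4
  read 'p': 4 → 0
  read 'r': 0 → 0
  read 'p': 0 → 0
  read 'r': 0 → 0
  read 'r': 0 → 0
  read 'p': 0 → 0
  read 'r': 0 → 0
  read 'q': 0 → 0
  end 0, rejected
w2:
  start at 3
  read 'p': 3 → 2
  read 'p': 2 → 2
  read 'p': 2 → 2
  read 'q': 2 → 2
  read 'p': 2 → 2
  read 'r': 2 → 1
  read 'p': 1 → 0
  read 'r': 0 → 0
  end 0, rejected
w3:
  start at 3
  read 'p': 3 → 2
  read 'q': 2 → 2
  read 'r': 2 → 1
  read 'r': 1 → 4
  read 'q': 4 → 1
  read 'r': 1 → 4
  read 'p': 4 → 0
  read 'q': 0 → 0
  read 'q': 0 → 0
  read 'r': 0 → 0
  end 0, rejected
w4:
  start at 3
  read 'q': 3 → 1
  read 'r': 1 → 4
  read 'q': 4 → 1
  read 'p': 1 → 0
  read 'p': 0 → 0
  read 'q': 0 → 0
  read 'r': 0 → 0
  read 'q': 0 → 0
  read 'q': 0 → 0
  read 'r': 0 → 0
  read 'q': 0 → 0
  read 'r': 0 → 0
  read 'r': 0 → 0
  read 'r': 0 → 0
  read 'p': 0 → 0
  end 0, rejected
w5:
  start at 3
  read 'q': 3 → 1
  read 'p': 1 → 0
  read 'q': 0 → 0
  read 'p': 0 → 0
  read 'p': 0 → 0
  read 'r': 0 → 0
  read 'r': 0 → 0
  read 'p': 0 → 0
  read 'r': 0 → 0
  end 0, rejected

0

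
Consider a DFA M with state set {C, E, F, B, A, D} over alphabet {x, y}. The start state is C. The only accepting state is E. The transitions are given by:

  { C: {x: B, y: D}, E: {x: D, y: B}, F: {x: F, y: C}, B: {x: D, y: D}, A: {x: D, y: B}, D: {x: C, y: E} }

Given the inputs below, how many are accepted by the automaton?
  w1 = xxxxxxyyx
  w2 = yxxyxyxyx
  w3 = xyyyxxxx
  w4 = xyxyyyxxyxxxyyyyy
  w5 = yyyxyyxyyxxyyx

0

w1: Trace: C -x-> B -x-> D -x-> C -x-> B -x-> D -x-> C -y-> D -y-> E -x-> D  → end D, rejected
w2: Trace: C -y-> D -x-> C -x-> B -y-> D -x-> C -y-> D -x-> C -y-> D -x-> C  → end C, rejected
w3: Trace: C -x-> B -y-> D -y-> E -y-> B -x-> D -x-> C -x-> B -x-> D  → end D, rejected
w4: Trace: C -x-> B -y-> D -x-> C -y-> D -y-> E -y-> B -x-> D -x-> C -y-> D -x-> C -x-> B -x-> D -y-> E -y-> B -y-> D -y-> E -y-> B  → end B, rejected
w5: Trace: C -y-> D -y-> E -y-> B -x-> D -y-> E -y-> B -x-> D -y-> E -y-> B -x-> D -x-> C -y-> D -y-> E -x-> D  → end D, rejected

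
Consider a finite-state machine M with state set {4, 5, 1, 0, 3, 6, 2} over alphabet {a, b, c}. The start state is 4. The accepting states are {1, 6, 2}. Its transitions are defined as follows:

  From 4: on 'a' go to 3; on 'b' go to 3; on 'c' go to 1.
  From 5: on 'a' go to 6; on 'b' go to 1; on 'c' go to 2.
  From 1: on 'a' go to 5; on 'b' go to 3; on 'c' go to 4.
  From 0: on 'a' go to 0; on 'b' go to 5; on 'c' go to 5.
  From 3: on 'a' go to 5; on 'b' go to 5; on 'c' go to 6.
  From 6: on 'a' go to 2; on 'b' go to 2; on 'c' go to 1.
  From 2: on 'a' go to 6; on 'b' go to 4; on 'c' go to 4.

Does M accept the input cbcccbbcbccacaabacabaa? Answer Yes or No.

Yes

4 → 1 → 3 → 6 → 1 → 4 → 3 → 5 → 2 → 4 → 1 → 4 → 3 → 6 → 2 → 6 → 2 → 6 → 1 → 5 → 1 → 5 → 6
End state 6 is accepting.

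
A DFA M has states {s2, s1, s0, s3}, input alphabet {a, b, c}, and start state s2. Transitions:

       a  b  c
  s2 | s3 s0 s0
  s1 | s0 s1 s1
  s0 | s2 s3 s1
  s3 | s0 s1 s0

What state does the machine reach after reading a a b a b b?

s1

start at s2
read 'a': s2 → s3
read 'a': s3 → s0
read 'b': s0 → s3
read 'a': s3 → s0
read 'b': s0 → s3
read 'b': s3 → s1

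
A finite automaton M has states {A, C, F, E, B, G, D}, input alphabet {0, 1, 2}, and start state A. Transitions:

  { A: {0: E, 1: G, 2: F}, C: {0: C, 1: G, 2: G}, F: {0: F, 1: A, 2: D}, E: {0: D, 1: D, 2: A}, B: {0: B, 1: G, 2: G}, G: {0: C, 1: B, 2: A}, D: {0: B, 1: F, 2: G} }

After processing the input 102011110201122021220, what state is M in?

F

Trace: A -1-> G -0-> C -2-> G -0-> C -1-> G -1-> B -1-> G -1-> B -0-> B -2-> G -0-> C -1-> G -1-> B -2-> G -2-> A -0-> E -2-> A -1-> G -2-> A -2-> F -0-> F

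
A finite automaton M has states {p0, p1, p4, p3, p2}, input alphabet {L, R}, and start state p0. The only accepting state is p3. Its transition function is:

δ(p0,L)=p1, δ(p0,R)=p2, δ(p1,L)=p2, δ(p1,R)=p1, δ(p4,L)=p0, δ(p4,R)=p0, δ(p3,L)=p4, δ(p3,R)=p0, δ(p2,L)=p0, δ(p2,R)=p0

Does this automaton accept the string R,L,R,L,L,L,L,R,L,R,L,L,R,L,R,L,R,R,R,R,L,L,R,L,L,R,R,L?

start at p0
read 'R': p0 → p2
read 'L': p2 → p0
read 'R': p0 → p2
read 'L': p2 → p0
read 'L': p0 → p1
read 'L': p1 → p2
read 'L': p2 → p0
read 'R': p0 → p2
read 'L': p2 → p0
read 'R': p0 → p2
read 'L': p2 → p0
read 'L': p0 → p1
read 'R': p1 → p1
read 'L': p1 → p2
read 'R': p2 → p0
read 'L': p0 → p1
read 'R': p1 → p1
read 'R': p1 → p1
read 'R': p1 → p1
read 'R': p1 → p1
read 'L': p1 → p2
read 'L': p2 → p0
read 'R': p0 → p2
read 'L': p2 → p0
read 'L': p0 → p1
read 'R': p1 → p1
read 'R': p1 → p1
read 'L': p1 → p2
End state p2 is not accepting.

No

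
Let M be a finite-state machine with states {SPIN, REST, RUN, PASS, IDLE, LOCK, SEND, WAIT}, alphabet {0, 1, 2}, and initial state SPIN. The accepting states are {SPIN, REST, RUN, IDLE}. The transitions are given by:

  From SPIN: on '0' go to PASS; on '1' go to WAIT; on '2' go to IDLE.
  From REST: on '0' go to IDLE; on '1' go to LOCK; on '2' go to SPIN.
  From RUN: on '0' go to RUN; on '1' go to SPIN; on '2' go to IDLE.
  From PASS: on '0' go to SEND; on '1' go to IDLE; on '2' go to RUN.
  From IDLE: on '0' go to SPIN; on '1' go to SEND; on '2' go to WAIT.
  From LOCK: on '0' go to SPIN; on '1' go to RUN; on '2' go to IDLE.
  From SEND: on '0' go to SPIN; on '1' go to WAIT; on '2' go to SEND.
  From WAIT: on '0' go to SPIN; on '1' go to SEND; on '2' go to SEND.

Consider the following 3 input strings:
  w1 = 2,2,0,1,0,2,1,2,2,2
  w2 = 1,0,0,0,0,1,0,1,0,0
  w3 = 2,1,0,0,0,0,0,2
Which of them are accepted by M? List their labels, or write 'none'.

w1: Trace: SPIN -2-> IDLE -2-> WAIT -0-> SPIN -1-> WAIT -0-> SPIN -2-> IDLE -1-> SEND -2-> SEND -2-> SEND -2-> SEND  → end SEND, rejected
w2: Trace: SPIN -1-> WAIT -0-> SPIN -0-> PASS -0-> SEND -0-> SPIN -1-> WAIT -0-> SPIN -1-> WAIT -0-> SPIN -0-> PASS  → end PASS, rejected
w3: Trace: SPIN -2-> IDLE -1-> SEND -0-> SPIN -0-> PASS -0-> SEND -0-> SPIN -0-> PASS -2-> RUN  → end RUN, accepted

w3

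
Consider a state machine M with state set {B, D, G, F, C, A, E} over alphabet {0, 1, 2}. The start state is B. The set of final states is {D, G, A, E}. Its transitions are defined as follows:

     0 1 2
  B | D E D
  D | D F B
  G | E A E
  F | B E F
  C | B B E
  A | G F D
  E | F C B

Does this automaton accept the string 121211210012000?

Yes

start at B
read '1': B → E
read '2': E → B
read '1': B → E
read '2': E → B
read '1': B → E
read '1': E → C
read '2': C → E
read '1': E → C
read '0': C → B
read '0': B → D
read '1': D → F
read '2': F → F
read '0': F → B
read '0': B → D
read '0': D → D
End state D is accepting.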